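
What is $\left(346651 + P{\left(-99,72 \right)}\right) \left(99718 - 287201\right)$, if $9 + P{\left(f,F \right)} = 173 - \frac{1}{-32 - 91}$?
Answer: $- \frac{7997695934818}{123} \approx -6.5022 \cdot 10^{10}$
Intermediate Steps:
$P{\left(f,F \right)} = \frac{20173}{123}$ ($P{\left(f,F \right)} = -9 + \left(173 - \frac{1}{-32 - 91}\right) = -9 + \left(173 - \frac{1}{-123}\right) = -9 + \left(173 - - \frac{1}{123}\right) = -9 + \left(173 + \frac{1}{123}\right) = -9 + \frac{21280}{123} = \frac{20173}{123}$)
$\left(346651 + P{\left(-99,72 \right)}\right) \left(99718 - 287201\right) = \left(346651 + \frac{20173}{123}\right) \left(99718 - 287201\right) = \frac{42658246}{123} \left(-187483\right) = - \frac{7997695934818}{123}$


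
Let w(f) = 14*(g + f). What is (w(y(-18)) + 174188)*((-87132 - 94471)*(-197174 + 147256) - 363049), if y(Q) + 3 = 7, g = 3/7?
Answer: 1579558041746250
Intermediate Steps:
g = 3/7 (g = 3*(1/7) = 3/7 ≈ 0.42857)
y(Q) = 4 (y(Q) = -3 + 7 = 4)
w(f) = 6 + 14*f (w(f) = 14*(3/7 + f) = 6 + 14*f)
(w(y(-18)) + 174188)*((-87132 - 94471)*(-197174 + 147256) - 363049) = ((6 + 14*4) + 174188)*((-87132 - 94471)*(-197174 + 147256) - 363049) = ((6 + 56) + 174188)*(-181603*(-49918) - 363049) = (62 + 174188)*(9065258554 - 363049) = 174250*9064895505 = 1579558041746250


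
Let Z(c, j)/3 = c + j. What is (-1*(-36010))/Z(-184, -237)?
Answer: -36010/1263 ≈ -28.511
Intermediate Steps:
Z(c, j) = 3*c + 3*j (Z(c, j) = 3*(c + j) = 3*c + 3*j)
(-1*(-36010))/Z(-184, -237) = (-1*(-36010))/(3*(-184) + 3*(-237)) = 36010/(-552 - 711) = 36010/(-1263) = 36010*(-1/1263) = -36010/1263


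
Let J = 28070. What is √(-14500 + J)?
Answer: √13570 ≈ 116.49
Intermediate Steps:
√(-14500 + J) = √(-14500 + 28070) = √13570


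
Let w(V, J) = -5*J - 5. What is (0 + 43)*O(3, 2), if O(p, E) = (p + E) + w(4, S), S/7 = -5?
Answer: 7525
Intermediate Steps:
S = -35 (S = 7*(-5) = -35)
w(V, J) = -5 - 5*J
O(p, E) = 170 + E + p (O(p, E) = (p + E) + (-5 - 5*(-35)) = (E + p) + (-5 + 175) = (E + p) + 170 = 170 + E + p)
(0 + 43)*O(3, 2) = (0 + 43)*(170 + 2 + 3) = 43*175 = 7525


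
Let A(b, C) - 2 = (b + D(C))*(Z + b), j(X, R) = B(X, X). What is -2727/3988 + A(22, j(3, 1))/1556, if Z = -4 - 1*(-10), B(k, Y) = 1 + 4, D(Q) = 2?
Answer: -388825/1551332 ≈ -0.25064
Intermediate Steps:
B(k, Y) = 5
Z = 6 (Z = -4 + 10 = 6)
j(X, R) = 5
A(b, C) = 2 + (2 + b)*(6 + b) (A(b, C) = 2 + (b + 2)*(6 + b) = 2 + (2 + b)*(6 + b))
-2727/3988 + A(22, j(3, 1))/1556 = -2727/3988 + (14 + 22² + 8*22)/1556 = -2727*1/3988 + (14 + 484 + 176)*(1/1556) = -2727/3988 + 674*(1/1556) = -2727/3988 + 337/778 = -388825/1551332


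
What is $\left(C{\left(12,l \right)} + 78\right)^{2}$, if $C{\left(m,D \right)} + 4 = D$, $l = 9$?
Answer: $6889$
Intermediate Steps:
$C{\left(m,D \right)} = -4 + D$
$\left(C{\left(12,l \right)} + 78\right)^{2} = \left(\left(-4 + 9\right) + 78\right)^{2} = \left(5 + 78\right)^{2} = 83^{2} = 6889$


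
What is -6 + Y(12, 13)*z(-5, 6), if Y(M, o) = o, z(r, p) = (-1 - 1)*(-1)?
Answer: 20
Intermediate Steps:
z(r, p) = 2 (z(r, p) = -2*(-1) = 2)
-6 + Y(12, 13)*z(-5, 6) = -6 + 13*2 = -6 + 26 = 20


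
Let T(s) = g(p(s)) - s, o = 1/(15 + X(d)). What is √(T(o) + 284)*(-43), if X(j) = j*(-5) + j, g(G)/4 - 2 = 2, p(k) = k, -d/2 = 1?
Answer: -43*√158677/23 ≈ -744.73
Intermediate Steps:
d = -2 (d = -2*1 = -2)
g(G) = 16 (g(G) = 8 + 4*2 = 8 + 8 = 16)
X(j) = -4*j (X(j) = -5*j + j = -4*j)
o = 1/23 (o = 1/(15 - 4*(-2)) = 1/(15 + 8) = 1/23 ≈ 0.043478)
T(s) = 16 - s
√(T(o) + 284)*(-43) = √((16 - 1*1/23) + 284)*(-43) = √((16 - 1/23) + 284)*(-43) = √(367/23 + 284)*(-43) = √(6899/23)*(-43) = (√158677/23)*(-43) = -43*√158677/23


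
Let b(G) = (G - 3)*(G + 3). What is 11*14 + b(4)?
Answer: 161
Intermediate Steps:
b(G) = (-3 + G)*(3 + G)
11*14 + b(4) = 11*14 + (-9 + 4²) = 154 + (-9 + 16) = 154 + 7 = 161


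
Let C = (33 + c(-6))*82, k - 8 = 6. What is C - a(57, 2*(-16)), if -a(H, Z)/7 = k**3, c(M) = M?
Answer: 21422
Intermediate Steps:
k = 14 (k = 8 + 6 = 14)
a(H, Z) = -19208 (a(H, Z) = -7*14**3 = -7*2744 = -19208)
C = 2214 (C = (33 - 6)*82 = 27*82 = 2214)
C - a(57, 2*(-16)) = 2214 - 1*(-19208) = 2214 + 19208 = 21422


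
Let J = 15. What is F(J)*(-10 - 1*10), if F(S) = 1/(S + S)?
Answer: -2/3 ≈ -0.66667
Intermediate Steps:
F(S) = 1/(2*S)
F(J)*(-10 - 1*10) = ((1/2)/15)*(-10 - 1*10) = ((1/2)*(1/15))*(-10 - 10) = (1/30)*(-20) = -2/3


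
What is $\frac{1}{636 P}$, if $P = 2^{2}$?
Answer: $\frac{1}{2544} \approx 0.00039308$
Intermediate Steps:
$P = 4$
$\frac{1}{636 P} = \frac{1}{636 \cdot 4} = \frac{1}{636} \cdot \frac{1}{4} = \frac{1}{2544}$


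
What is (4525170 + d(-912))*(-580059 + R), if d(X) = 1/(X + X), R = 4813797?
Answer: 5824148791674217/304 ≈ 1.9158e+13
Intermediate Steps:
d(X) = 1/(2*X)
(4525170 + d(-912))*(-580059 + R) = (4525170 + (½)/(-912))*(-580059 + 4813797) = (4525170 + (½)*(-1/912))*4233738 = (4525170 - 1/1824)*4233738 = (8253910079/1824)*4233738 = 5824148791674217/304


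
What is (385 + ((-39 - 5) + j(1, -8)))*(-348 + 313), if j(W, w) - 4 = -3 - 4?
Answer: -11830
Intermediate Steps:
j(W, w) = -3 (j(W, w) = 4 + (-3 - 4) = 4 - 7 = -3)
(385 + ((-39 - 5) + j(1, -8)))*(-348 + 313) = (385 + ((-39 - 5) - 3))*(-348 + 313) = (385 + (-44 - 3))*(-35) = (385 - 47)*(-35) = 338*(-35) = -11830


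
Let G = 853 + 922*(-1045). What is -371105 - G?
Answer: 591532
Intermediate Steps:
G = -962637 (G = 853 - 963490 = -962637)
-371105 - G = -371105 - 1*(-962637) = -371105 + 962637 = 591532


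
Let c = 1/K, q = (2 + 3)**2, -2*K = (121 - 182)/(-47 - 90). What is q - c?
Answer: 1799/61 ≈ 29.492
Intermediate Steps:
K = -61/274 (K = -(121 - 182)/(2*(-47 - 90)) = -(-61)/(2*(-137)) = -(-61)*(-1)/(2*137) = -1/2*61/137 = -61/274 ≈ -0.22263)
q = 25 (q = 5**2 = 25)
c = -274/61 (c = 1/(-61/274) = -274/61 ≈ -4.4918)
q - c = 25 - 1*(-274/61) = 25 + 274/61 = 1799/61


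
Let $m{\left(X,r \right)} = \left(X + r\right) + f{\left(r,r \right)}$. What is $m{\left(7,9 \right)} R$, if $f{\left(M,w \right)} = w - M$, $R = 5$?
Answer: $80$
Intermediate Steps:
$m{\left(X,r \right)} = X + r$ ($m{\left(X,r \right)} = \left(X + r\right) + \left(r - r\right) = \left(X + r\right) + 0 = X + r$)
$m{\left(7,9 \right)} R = \left(7 + 9\right) 5 = 16 \cdot 5 = 80$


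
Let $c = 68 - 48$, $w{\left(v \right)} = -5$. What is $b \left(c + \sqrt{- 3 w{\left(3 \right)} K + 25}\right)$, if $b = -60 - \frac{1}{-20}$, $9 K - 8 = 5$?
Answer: $-1199 - \frac{1199 \sqrt{105}}{30} \approx -1608.5$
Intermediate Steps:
$K = \frac{13}{9}$ ($K = \frac{8}{9} + \frac{1}{9} \cdot 5 = \frac{8}{9} + \frac{5}{9} = \frac{13}{9} \approx 1.4444$)
$c = 20$ ($c = 68 - 48 = 20$)
$b = - \frac{1199}{20}$ ($b = -60 - - \frac{1}{20} = -60 + \frac{1}{20} = - \frac{1199}{20} \approx -59.95$)
$b \left(c + \sqrt{- 3 w{\left(3 \right)} K + 25}\right) = - \frac{1199 \left(20 + \sqrt{\left(-3\right) \left(-5\right) \frac{13}{9} + 25}\right)}{20} = - \frac{1199 \left(20 + \sqrt{15 \cdot \frac{13}{9} + 25}\right)}{20} = - \frac{1199 \left(20 + \sqrt{\frac{65}{3} + 25}\right)}{20} = - \frac{1199 \left(20 + \sqrt{\frac{140}{3}}\right)}{20} = - \frac{1199 \left(20 + \frac{2 \sqrt{105}}{3}\right)}{20} = -1199 - \frac{1199 \sqrt{105}}{30}$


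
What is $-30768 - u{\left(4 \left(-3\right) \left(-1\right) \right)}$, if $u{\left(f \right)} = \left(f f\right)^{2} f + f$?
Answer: $-279612$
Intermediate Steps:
$u{\left(f \right)} = f + f^{5}$ ($u{\left(f \right)} = \left(f^{2}\right)^{2} f + f = f^{4} f + f = f^{5} + f = f + f^{5}$)
$-30768 - u{\left(4 \left(-3\right) \left(-1\right) \right)} = -30768 - \left(4 \left(-3\right) \left(-1\right) + \left(4 \left(-3\right) \left(-1\right)\right)^{5}\right) = -30768 - \left(\left(-12\right) \left(-1\right) + \left(\left(-12\right) \left(-1\right)\right)^{5}\right) = -30768 - \left(12 + 12^{5}\right) = -30768 - \left(12 + 248832\right) = -30768 - 248844 = -279612$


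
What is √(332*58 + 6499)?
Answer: √25755 ≈ 160.48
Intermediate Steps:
√(332*58 + 6499) = √(19256 + 6499) = √25755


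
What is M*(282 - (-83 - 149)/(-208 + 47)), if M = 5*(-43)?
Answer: -9711550/161 ≈ -60320.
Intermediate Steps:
M = -215
M*(282 - (-83 - 149)/(-208 + 47)) = -215*(282 - (-83 - 149)/(-208 + 47)) = -215*(282 - (-232)/(-161)) = -215*(282 - (-232)*(-1)/161) = -215*(282 - 1*232/161) = -215*(282 - 232/161) = -215*45170/161 = -9711550/161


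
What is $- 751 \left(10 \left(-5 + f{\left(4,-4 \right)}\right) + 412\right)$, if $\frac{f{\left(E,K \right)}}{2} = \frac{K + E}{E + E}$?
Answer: $-271862$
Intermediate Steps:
$f{\left(E,K \right)} = \frac{E + K}{E}$ ($f{\left(E,K \right)} = 2 \frac{K + E}{E + E} = 2 \frac{E + K}{2 E} = \frac{E + K}{E}$)
$- 751 \left(10 \left(-5 + f{\left(4,-4 \right)}\right) + 412\right) = - 751 \left(10 \left(-5 + \frac{4 - 4}{4}\right) + 412\right) = - 751 \left(10 \left(-5 + \frac{1}{4} \cdot 0\right) + 412\right) = - 751 \left(10 \left(-5 + 0\right) + 412\right) = - 751 \left(10 \left(-5\right) + 412\right) = - 751 \left(-50 + 412\right) = \left(-751\right) 362 = -271862$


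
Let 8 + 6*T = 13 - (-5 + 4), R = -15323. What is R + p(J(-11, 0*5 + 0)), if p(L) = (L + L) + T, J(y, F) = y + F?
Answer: -15344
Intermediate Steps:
T = 1 (T = -4/3 + (13 - (-5 + 4))/6 = -4/3 + (13 - 1*(-1))/6 = -4/3 + (13 + 1)/6 = -4/3 + (⅙)*14 = -4/3 + 7/3 = 1)
J(y, F) = F + y
p(L) = 1 + 2*L (p(L) = (L + L) + 1 = 2*L + 1 = 1 + 2*L)
R + p(J(-11, 0*5 + 0)) = -15323 + (1 + 2*((0*5 + 0) - 11)) = -15323 + (1 + 2*((0 + 0) - 11)) = -15323 + (1 + 2*(0 - 11)) = -15323 + (1 + 2*(-11)) = -15323 + (1 - 22) = -15323 - 21 = -15344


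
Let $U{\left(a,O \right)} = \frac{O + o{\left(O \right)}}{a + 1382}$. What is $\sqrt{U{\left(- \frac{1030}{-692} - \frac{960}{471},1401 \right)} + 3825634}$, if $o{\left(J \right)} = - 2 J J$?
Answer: $\frac{2 \sqrt{5381989123426914692539}}{75043139} \approx 1955.2$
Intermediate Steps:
$o{\left(J \right)} = - 2 J^{2}$
$U{\left(a,O \right)} = \frac{O - 2 O^{2}}{1382 + a}$ ($U{\left(a,O \right)} = \frac{O - 2 O^{2}}{a + 1382} = \frac{O - 2 O^{2}}{1382 + a}$)
$\sqrt{U{\left(- \frac{1030}{-692} - \frac{960}{471},1401 \right)} + 3825634} = \sqrt{\frac{1401 \left(1 - 2802\right)}{1382 - \left(- \frac{515}{346} + \frac{320}{157}\right)} + 3825634} = \sqrt{\frac{1401 \left(1 - 2802\right)}{1382 - \frac{29865}{54322}} + 3825634} = \sqrt{1401 \frac{1}{1382 + \left(\frac{515}{346} - \frac{320}{157}\right)} \left(-2801\right) + 3825634} = \sqrt{1401 \frac{1}{1382 - \frac{29865}{54322}} \left(-2801\right) + 3825634} = \sqrt{1401 \frac{1}{\frac{75043139}{54322}} \left(-2801\right) + 3825634} = \sqrt{1401 \cdot \frac{54322}{75043139} \left(-2801\right) + 3825634} = \sqrt{- \frac{213170446722}{75043139} + 3825634} = \sqrt{\frac{286874413578404}{75043139}} = \frac{2 \sqrt{5381989123426914692539}}{75043139}$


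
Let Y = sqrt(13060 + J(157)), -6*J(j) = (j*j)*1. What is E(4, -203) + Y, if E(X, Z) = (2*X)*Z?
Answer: -1624 + sqrt(322266)/6 ≈ -1529.4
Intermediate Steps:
J(j) = -j**2/6 (J(j) = -j*j/6 = -j**2/6)
Y = sqrt(322266)/6 (Y = sqrt(13060 - 1/6*157**2) = sqrt(13060 - 1/6*24649) = sqrt(13060 - 24649/6) = sqrt(53711/6) = sqrt(322266)/6 ≈ 94.614)
E(X, Z) = 2*X*Z
E(4, -203) + Y = 2*4*(-203) + sqrt(322266)/6 = -1624 + sqrt(322266)/6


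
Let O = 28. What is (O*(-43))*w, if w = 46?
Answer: -55384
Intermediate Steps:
(O*(-43))*w = (28*(-43))*46 = -1204*46 = -55384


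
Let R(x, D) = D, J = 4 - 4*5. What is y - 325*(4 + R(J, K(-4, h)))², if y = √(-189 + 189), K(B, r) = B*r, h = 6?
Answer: -130000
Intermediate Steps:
J = -16 (J = 4 - 20 = -16)
y = 0 (y = √0 = 0)
y - 325*(4 + R(J, K(-4, h)))² = 0 - 325*(4 - 4*6)² = 0 - 325*(4 - 24)² = 0 - 325*(-20)² = 0 - 325*400 = 0 - 130000 = -130000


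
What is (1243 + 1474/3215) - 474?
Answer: 2473809/3215 ≈ 769.46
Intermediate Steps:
(1243 + 1474/3215) - 474 = 3997719/3215 - 474 = 2473809/3215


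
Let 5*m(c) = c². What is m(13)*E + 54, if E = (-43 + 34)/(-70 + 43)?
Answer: 979/15 ≈ 65.267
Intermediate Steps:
E = ⅓ (E = -9/(-27) = -9*(-1/27) = ⅓ ≈ 0.33333)
m(c) = c²/5
m(13)*E + 54 = ((⅕)*13²)*(⅓) + 54 = ((⅕)*169)*(⅓) + 54 = (169/5)*(⅓) + 54 = 169/15 + 54 = 979/15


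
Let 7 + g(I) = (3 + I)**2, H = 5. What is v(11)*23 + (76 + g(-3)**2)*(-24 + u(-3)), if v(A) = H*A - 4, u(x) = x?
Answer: -2202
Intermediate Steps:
g(I) = -7 + (3 + I)**2
v(A) = -4 + 5*A (v(A) = 5*A - 4 = -4 + 5*A)
v(11)*23 + (76 + g(-3)**2)*(-24 + u(-3)) = (-4 + 5*11)*23 + (76 + (-7 + (3 - 3)**2)**2)*(-24 - 3) = (-4 + 55)*23 + (76 + (-7 + 0**2)**2)*(-27) = 51*23 + (76 + (-7 + 0)**2)*(-27) = 1173 + (76 + (-7)**2)*(-27) = 1173 + (76 + 49)*(-27) = 1173 + 125*(-27) = 1173 - 3375 = -2202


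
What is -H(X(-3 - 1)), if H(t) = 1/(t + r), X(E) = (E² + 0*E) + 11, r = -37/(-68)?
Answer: -68/1873 ≈ -0.036305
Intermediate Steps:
r = 37/68 (r = -37*(-1/68) = 37/68 ≈ 0.54412)
X(E) = 11 + E² (X(E) = (E² + 0) + 11 = E² + 11 = 11 + E²)
H(t) = 1/(37/68 + t) (H(t) = 1/(t + 37/68) = 1/(37/68 + t))
-H(X(-3 - 1)) = -68/(37 + 68*(11 + (-3 - 1)²)) = -68/(37 + 68*(11 + (-4)²)) = -68/(37 + 68*(11 + 16)) = -68/(37 + 68*27) = -68/(37 + 1836) = -68/1873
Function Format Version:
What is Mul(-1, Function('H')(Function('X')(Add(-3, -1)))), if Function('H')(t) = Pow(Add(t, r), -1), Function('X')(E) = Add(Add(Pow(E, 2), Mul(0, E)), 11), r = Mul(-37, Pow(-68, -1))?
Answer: Rational(-68, 1873) ≈ -0.036305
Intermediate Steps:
r = Rational(37, 68) (r = Mul(-37, Rational(-1, 68)) = Rational(37, 68) ≈ 0.54412)
Function('X')(E) = Add(11, Pow(E, 2)) (Function('X')(E) = Add(Add(Pow(E, 2), 0), 11) = Add(Pow(E, 2), 11) = Add(11, Pow(E, 2)))
Function('H')(t) = Pow(Add(Rational(37, 68), t), -1) (Function('H')(t) = Pow(Add(t, Rational(37, 68)), -1) = Pow(Add(Rational(37, 68), t), -1))
Mul(-1, Function('H')(Function('X')(Add(-3, -1)))) = Mul(-1, Mul(68, Pow(Add(37, Mul(68, Add(11, Pow(Add(-3, -1), 2)))), -1))) = Mul(-1, Mul(68, Pow(Add(37, Mul(68, Add(11, Pow(-4, 2)))), -1))) = Mul(-1, Mul(68, Pow(Add(37, Mul(68, Add(11, 16))), -1))) = Mul(-1, Mul(68, Pow(Add(37, Mul(68, 27)), -1))) = Mul(-1, Mul(68, Pow(Add(37, 1836), -1))) = Mul(-1, Mul(68, Pow(1873, -1))) = Mul(-1, Mul(68, Rational(1, 1873))) = Mul(-1, Rational(68, 1873)) = Rational(-68, 1873)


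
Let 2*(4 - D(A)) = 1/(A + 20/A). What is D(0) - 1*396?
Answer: -392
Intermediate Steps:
D(A) = 4 - 1/(2*(A + 20/A))
D(0) - 1*396 = (160 - 1*0 + 8*0²)/(2*(20 + 0²)) - 1*396 = (160 + 0 + 8*0)/(2*(20 + 0)) - 396 = (½)*(160 + 0 + 0)/20 - 396 = (½)*(1/20)*160 - 396 = 4 - 396 = -392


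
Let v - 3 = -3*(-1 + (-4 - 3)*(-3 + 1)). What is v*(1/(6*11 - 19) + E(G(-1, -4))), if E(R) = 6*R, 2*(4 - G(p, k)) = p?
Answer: -45720/47 ≈ -972.77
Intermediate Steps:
G(p, k) = 4 - p/2
v = -36 (v = 3 - 3*(-1 + (-4 - 3)*(-3 + 1)) = 3 - 3*(-1 - 7*(-2)) = 3 - 3*(-1 + 14) = 3 - 3*13 = 3 - 39 = -36)
v*(1/(6*11 - 19) + E(G(-1, -4))) = -36*(1/(6*11 - 19) + 6*(4 - ½*(-1))) = -36*(1/(66 - 19) + 6*(4 + ½)) = -36*(1/47 + 6*(9/2)) = -36*(1/47 + 27) = -36*1270/47 = -45720/47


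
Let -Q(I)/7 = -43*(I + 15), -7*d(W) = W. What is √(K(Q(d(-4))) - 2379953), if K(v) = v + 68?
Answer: I*√2375198 ≈ 1541.2*I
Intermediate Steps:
d(W) = -W/7
Q(I) = 4515 + 301*I (Q(I) = -(-301)*(I + 15) = -(-301)*(15 + I) = -7*(-645 - 43*I) = 4515 + 301*I)
K(v) = 68 + v
√(K(Q(d(-4))) - 2379953) = √((68 + (4515 + 301*(-⅐*(-4)))) - 2379953) = √((68 + (4515 + 301*(4/7))) - 2379953) = √((68 + (4515 + 172)) - 2379953) = √((68 + 4687) - 2379953) = √(4755 - 2379953) = √(-2375198) = I*√2375198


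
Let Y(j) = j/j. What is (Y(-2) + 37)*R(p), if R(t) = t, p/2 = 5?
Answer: 380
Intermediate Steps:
p = 10 (p = 2*5 = 10)
Y(j) = 1
(Y(-2) + 37)*R(p) = (1 + 37)*10 = 38*10 = 380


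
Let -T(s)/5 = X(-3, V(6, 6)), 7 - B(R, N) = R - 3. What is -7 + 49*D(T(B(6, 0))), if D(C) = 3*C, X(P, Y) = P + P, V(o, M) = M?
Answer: 4403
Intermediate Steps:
X(P, Y) = 2*P
B(R, N) = 10 - R (B(R, N) = 7 - (R - 3) = 7 - (-3 + R) = 7 + (3 - R) = 10 - R)
T(s) = 30 (T(s) = -10*(-3) = -5*(-6) = 30)
-7 + 49*D(T(B(6, 0))) = -7 + 49*(3*30) = -7 + 49*90 = -7 + 4410 = 4403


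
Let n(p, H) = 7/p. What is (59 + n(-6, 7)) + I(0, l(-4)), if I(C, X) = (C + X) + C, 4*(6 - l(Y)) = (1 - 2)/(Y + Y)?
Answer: 6125/96 ≈ 63.802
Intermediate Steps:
l(Y) = 6 + 1/(8*Y) (l(Y) = 6 - (1 - 2)/(4*(Y + Y)) = 6 - (-1)/(4*(2*Y)) = 6 - (-1)*1/(2*Y)/4 = 6 - (-1)/(8*Y) = 6 + 1/(8*Y))
I(C, X) = X + 2*C
(59 + n(-6, 7)) + I(0, l(-4)) = (59 + 7/(-6)) + ((6 + (1/8)/(-4)) + 2*0) = (59 + 7*(-1/6)) + ((6 + (1/8)*(-1/4)) + 0) = (59 - 7/6) + ((6 - 1/32) + 0) = 347/6 + (191/32 + 0) = 347/6 + 191/32 = 6125/96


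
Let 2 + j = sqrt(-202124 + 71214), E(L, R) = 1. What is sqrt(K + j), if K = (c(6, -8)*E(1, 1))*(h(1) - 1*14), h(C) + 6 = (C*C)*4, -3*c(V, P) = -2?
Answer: sqrt(-114 + 9*I*sqrt(130910))/3 ≈ 13.217 + 13.688*I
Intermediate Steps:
c(V, P) = 2/3 (c(V, P) = -1/3*(-2) = 2/3)
h(C) = -6 + 4*C**2 (h(C) = -6 + (C*C)*4 = -6 + C**2*4 = -6 + 4*C**2)
j = -2 + I*sqrt(130910) (j = -2 + sqrt(-202124 + 71214) = -2 + sqrt(-130910) = -2 + I*sqrt(130910) ≈ -2.0 + 361.81*I)
K = -32/3 (K = ((2/3)*1)*((-6 + 4*1**2) - 1*14) = 2*((-6 + 4*1) - 14)/3 = 2*((-6 + 4) - 14)/3 = 2*(-2 - 14)/3 = (2/3)*(-16) = -32/3 ≈ -10.667)
sqrt(K + j) = sqrt(-32/3 + (-2 + I*sqrt(130910))) = sqrt(-38/3 + I*sqrt(130910))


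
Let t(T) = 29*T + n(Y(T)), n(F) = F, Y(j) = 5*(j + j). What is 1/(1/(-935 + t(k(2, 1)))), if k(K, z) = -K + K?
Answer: -935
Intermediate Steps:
Y(j) = 10*j (Y(j) = 5*(2*j) = 10*j)
k(K, z) = 0
t(T) = 39*T (t(T) = 29*T + 10*T = 39*T)
1/(1/(-935 + t(k(2, 1)))) = 1/(1/(-935 + 39*0)) = 1/(1/(-935 + 0)) = 1/(1/(-935)) = 1/(-1/935) = -935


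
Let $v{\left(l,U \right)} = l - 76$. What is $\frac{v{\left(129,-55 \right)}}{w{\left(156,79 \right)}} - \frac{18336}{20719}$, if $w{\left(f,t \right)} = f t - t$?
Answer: $- \frac{223426213}{253704155} \approx -0.88066$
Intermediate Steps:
$v{\left(l,U \right)} = -76 + l$ ($v{\left(l,U \right)} = l - 76 = -76 + l$)
$w{\left(f,t \right)} = - t + f t$
$\frac{v{\left(129,-55 \right)}}{w{\left(156,79 \right)}} - \frac{18336}{20719} = \frac{-76 + 129}{79 \left(-1 + 156\right)} - \frac{18336}{20719} = \frac{53}{79 \cdot 155} - \frac{18336}{20719} = \frac{53}{12245} - \frac{18336}{20719} = - \frac{223426213}{253704155}$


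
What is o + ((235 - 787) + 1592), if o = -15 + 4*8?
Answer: 1057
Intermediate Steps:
o = 17 (o = -15 + 32 = 17)
o + ((235 - 787) + 1592) = 17 + ((235 - 787) + 1592) = 17 + (-552 + 1592) = 17 + 1040 = 1057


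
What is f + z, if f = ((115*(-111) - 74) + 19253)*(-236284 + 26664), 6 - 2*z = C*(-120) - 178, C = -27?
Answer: -1344504208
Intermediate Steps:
z = -1528 (z = 3 - (-27*(-120) - 178)/2 = 3 - (3240 - 178)/2 = 3 - ½*3062 = 3 - 1531 = -1528)
f = -1344502680 (f = ((-12765 - 74) + 19253)*(-209620) = (-12839 + 19253)*(-209620) = 6414*(-209620) = -1344502680)
f + z = -1344502680 - 1528 = -1344504208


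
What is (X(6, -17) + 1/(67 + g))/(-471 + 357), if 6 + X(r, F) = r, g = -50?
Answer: -1/1938 ≈ -0.00051600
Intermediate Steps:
X(r, F) = -6 + r
(X(6, -17) + 1/(67 + g))/(-471 + 357) = ((-6 + 6) + 1/(67 - 50))/(-471 + 357) = (0 + 1/17)/(-114) = (0 + 1/17)*(-1/114) = (1/17)*(-1/114) = -1/1938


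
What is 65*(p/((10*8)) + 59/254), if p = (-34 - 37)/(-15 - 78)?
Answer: 2970461/188976 ≈ 15.719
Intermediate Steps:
p = 71/93 (p = -71/(-93) = -71*(-1/93) = 71/93 ≈ 0.76344)
65*(p/((10*8)) + 59/254) = 65*(71/(93*((10*8))) + 59/254) = 65*((71/93)/80 + 59*(1/254)) = 65*((71/93)*(1/80) + 59/254) = 65*(71/7440 + 59/254) = 65*(228497/944880) = 2970461/188976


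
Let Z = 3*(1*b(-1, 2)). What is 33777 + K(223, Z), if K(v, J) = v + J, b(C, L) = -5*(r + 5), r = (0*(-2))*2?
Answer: 33925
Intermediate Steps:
r = 0 (r = 0*2 = 0)
b(C, L) = -25 (b(C, L) = -5*(0 + 5) = -5*5 = -25)
Z = -75 (Z = 3*(1*(-25)) = 3*(-25) = -75)
K(v, J) = J + v
33777 + K(223, Z) = 33777 + (-75 + 223) = 33777 + 148 = 33925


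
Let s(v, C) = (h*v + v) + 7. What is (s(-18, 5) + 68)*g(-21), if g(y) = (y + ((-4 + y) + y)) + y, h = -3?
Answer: -9768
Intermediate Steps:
g(y) = -4 + 4*y (g(y) = (y + (-4 + 2*y)) + y = (-4 + 3*y) + y = -4 + 4*y)
s(v, C) = 7 - 2*v (s(v, C) = (-3*v + v) + 7 = -2*v + 7 = 7 - 2*v)
(s(-18, 5) + 68)*g(-21) = ((7 - 2*(-18)) + 68)*(-4 + 4*(-21)) = ((7 + 36) + 68)*(-4 - 84) = (43 + 68)*(-88) = 111*(-88) = -9768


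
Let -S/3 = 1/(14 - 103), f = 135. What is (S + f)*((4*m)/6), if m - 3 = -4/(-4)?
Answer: 32048/89 ≈ 360.09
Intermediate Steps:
m = 4 (m = 3 - 4/(-4) = 3 - 4*(-¼) = 3 + 1 = 4)
S = 3/89 (S = -3/(14 - 103) = -3/(-89) = -3*(-1/89) = 3/89 ≈ 0.033708)
(S + f)*((4*m)/6) = (3/89 + 135)*((4*4)/6) = 12018*(16*(⅙))/89 = (12018/89)*(8/3) = 32048/89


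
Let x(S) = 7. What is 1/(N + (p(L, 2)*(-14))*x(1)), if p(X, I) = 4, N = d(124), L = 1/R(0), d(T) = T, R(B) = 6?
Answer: -1/268 ≈ -0.0037313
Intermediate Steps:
L = ⅙ (L = 1/6 = ⅙ ≈ 0.16667)
N = 124
1/(N + (p(L, 2)*(-14))*x(1)) = 1/(124 + (4*(-14))*7) = 1/(124 - 56*7) = 1/(124 - 392) = 1/(-268) = -1/268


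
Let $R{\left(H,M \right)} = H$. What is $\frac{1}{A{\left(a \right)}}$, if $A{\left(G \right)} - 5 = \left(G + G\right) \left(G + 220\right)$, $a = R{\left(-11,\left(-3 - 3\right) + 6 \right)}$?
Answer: $- \frac{1}{4593} \approx -0.00021772$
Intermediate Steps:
$a = -11$
$A{\left(G \right)} = 5 + 2 G \left(220 + G\right)$ ($A{\left(G \right)} = 5 + \left(G + G\right) \left(G + 220\right) = 5 + 2 G \left(220 + G\right)$)
$\frac{1}{A{\left(a \right)}} = \frac{1}{5 + 2 \left(-11\right)^{2} + 440 \left(-11\right)} = \frac{1}{5 + 2 \cdot 121 - 4840} = \frac{1}{5 + 242 - 4840} = \frac{1}{-4593} = - \frac{1}{4593}$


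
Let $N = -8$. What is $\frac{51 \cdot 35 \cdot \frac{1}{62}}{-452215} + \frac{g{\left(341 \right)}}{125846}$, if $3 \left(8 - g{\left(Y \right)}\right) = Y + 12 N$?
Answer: $- \frac{343507763}{529257874677} \approx -0.00064904$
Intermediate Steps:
$g{\left(Y \right)} = 40 - \frac{Y}{3}$ ($g{\left(Y \right)} = 8 - \frac{Y + 12 \left(-8\right)}{3} = 8 - \frac{Y - 96}{3} = 8 - \frac{-96 + Y}{3} = 8 - \left(-32 + \frac{Y}{3}\right) = 40 - \frac{Y}{3}$)
$\frac{51 \cdot 35 \cdot \frac{1}{62}}{-452215} + \frac{g{\left(341 \right)}}{125846} = \frac{51 \cdot 35 \cdot \frac{1}{62}}{-452215} + \frac{40 - \frac{341}{3}}{125846} = 1785 \cdot \frac{1}{62} \left(- \frac{1}{452215}\right) + \left(40 - \frac{341}{3}\right) \frac{1}{125846} = \frac{1785}{62} \left(- \frac{1}{452215}\right) - \frac{221}{377538} = - \frac{357}{5607466} - \frac{221}{377538} = - \frac{343507763}{529257874677}$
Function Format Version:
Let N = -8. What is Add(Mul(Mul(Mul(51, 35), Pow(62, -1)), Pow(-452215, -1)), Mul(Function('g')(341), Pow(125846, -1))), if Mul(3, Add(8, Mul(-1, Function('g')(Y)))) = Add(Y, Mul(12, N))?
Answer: Rational(-343507763, 529257874677) ≈ -0.00064904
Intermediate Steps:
Function('g')(Y) = Add(40, Mul(Rational(-1, 3), Y)) (Function('g')(Y) = Add(8, Mul(Rational(-1, 3), Add(Y, Mul(12, -8)))) = Add(8, Mul(Rational(-1, 3), Add(Y, -96))) = Add(8, Mul(Rational(-1, 3), Add(-96, Y))) = Add(8, Add(32, Mul(Rational(-1, 3), Y))) = Add(40, Mul(Rational(-1, 3), Y)))
Add(Mul(Mul(Mul(51, 35), Pow(62, -1)), Pow(-452215, -1)), Mul(Function('g')(341), Pow(125846, -1))) = Add(Mul(Mul(Mul(51, 35), Pow(62, -1)), Pow(-452215, -1)), Mul(Add(40, Mul(Rational(-1, 3), 341)), Pow(125846, -1))) = Add(Mul(Mul(1785, Rational(1, 62)), Rational(-1, 452215)), Mul(Add(40, Rational(-341, 3)), Rational(1, 125846))) = Add(Mul(Rational(1785, 62), Rational(-1, 452215)), Mul(Rational(-221, 3), Rational(1, 125846))) = Add(Rational(-357, 5607466), Rational(-221, 377538)) = Rational(-343507763, 529257874677)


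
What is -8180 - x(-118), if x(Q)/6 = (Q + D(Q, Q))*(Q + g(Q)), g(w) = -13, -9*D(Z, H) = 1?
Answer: -303046/3 ≈ -1.0102e+5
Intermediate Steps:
D(Z, H) = -⅑ (D(Z, H) = -⅑*1 = -⅑)
x(Q) = 6*(-13 + Q)*(-⅑ + Q) (x(Q) = 6*((Q - ⅑)*(Q - 13)) = 6*((-⅑ + Q)*(-13 + Q)) = 6*((-13 + Q)*(-⅑ + Q)) = 6*(-13 + Q)*(-⅑ + Q))
-8180 - x(-118) = -8180 - (26/3 + 6*(-118)² - 236/3*(-118)) = -8180 - (26/3 + 6*13924 + 27848/3) = -8180 - (26/3 + 83544 + 27848/3) = -8180 - 1*278506/3 = -8180 - 278506/3 = -303046/3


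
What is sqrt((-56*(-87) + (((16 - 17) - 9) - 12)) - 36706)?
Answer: 4*I*sqrt(1991) ≈ 178.48*I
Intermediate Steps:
sqrt((-56*(-87) + (((16 - 17) - 9) - 12)) - 36706) = sqrt((4872 + ((-1 - 9) - 12)) - 36706) = sqrt((4872 + (-10 - 12)) - 36706) = sqrt((4872 - 22) - 36706) = sqrt(4850 - 36706) = sqrt(-31856) = 4*I*sqrt(1991)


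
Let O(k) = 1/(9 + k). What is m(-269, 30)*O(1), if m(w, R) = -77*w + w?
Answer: 10222/5 ≈ 2044.4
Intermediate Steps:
m(w, R) = -76*w
m(-269, 30)*O(1) = (-76*(-269))/(9 + 1) = 20444/10 = 20444*(1/10) = 10222/5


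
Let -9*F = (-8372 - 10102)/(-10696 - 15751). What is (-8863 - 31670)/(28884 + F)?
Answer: -3215928753/2291679286 ≈ -1.4033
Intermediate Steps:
F = -6158/79341 (F = -(-8372 - 10102)/(9*(-10696 - 15751)) = -(-6158)/(3*(-26447)) = -(-6158)*(-1)/(3*26447) = -⅑*18474/26447 = -6158/79341 ≈ -0.077614)
(-8863 - 31670)/(28884 + F) = (-8863 - 31670)/(28884 - 6158/79341) = -40533/2291679286/79341 = -40533*79341/2291679286 = -3215928753/2291679286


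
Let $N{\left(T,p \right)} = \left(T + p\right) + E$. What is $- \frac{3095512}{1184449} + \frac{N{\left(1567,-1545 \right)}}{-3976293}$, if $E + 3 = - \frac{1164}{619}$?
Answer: $- \frac{1088439251579851}{416473481373969} \approx -2.6135$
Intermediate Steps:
$E = - \frac{3021}{619}$ ($E = -3 - \frac{1164}{619} = - \frac{3021}{619} \approx -4.8805$)
$N{\left(T,p \right)} = - \frac{3021}{619} + T + p$ ($N{\left(T,p \right)} = \left(T + p\right) - \frac{3021}{619} = - \frac{3021}{619} + T + p$)
$- \frac{3095512}{1184449} + \frac{N{\left(1567,-1545 \right)}}{-3976293} = - \frac{3095512}{1184449} + \frac{- \frac{3021}{619} + 1567 - 1545}{-3976293} = \left(-3095512\right) \frac{1}{1184449} + \frac{10597}{619} \left(- \frac{1}{3976293}\right) = - \frac{442216}{169207} - \frac{10597}{2461325367} = - \frac{1088439251579851}{416473481373969}$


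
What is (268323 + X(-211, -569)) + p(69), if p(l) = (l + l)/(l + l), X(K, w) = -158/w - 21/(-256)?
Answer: 39085199533/145664 ≈ 2.6832e+5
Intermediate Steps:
X(K, w) = 21/256 - 158/w (X(K, w) = -158/w - 21*(-1/256) = -158/w + 21/256 = 21/256 - 158/w)
p(l) = 1 (p(l) = (2*l)/((2*l)) = (2*l)*(1/(2*l)) = 1)
(268323 + X(-211, -569)) + p(69) = (268323 + (21/256 - 158/(-569))) + 1 = (268323 + (21/256 - 158*(-1/569))) + 1 = (268323 + (21/256 + 158/569)) + 1 = (268323 + 52397/145664) + 1 = 39085053869/145664 + 1 = 39085199533/145664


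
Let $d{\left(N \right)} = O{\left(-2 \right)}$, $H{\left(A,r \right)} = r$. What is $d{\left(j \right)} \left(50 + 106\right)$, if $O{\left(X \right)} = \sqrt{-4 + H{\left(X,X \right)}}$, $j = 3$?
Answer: $156 i \sqrt{6} \approx 382.12 i$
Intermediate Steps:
$O{\left(X \right)} = \sqrt{-4 + X}$
$d{\left(N \right)} = i \sqrt{6}$ ($d{\left(N \right)} = \sqrt{-4 - 2} = \sqrt{-6} = i \sqrt{6}$)
$d{\left(j \right)} \left(50 + 106\right) = i \sqrt{6} \left(50 + 106\right) = i \sqrt{6} \cdot 156 = 156 i \sqrt{6}$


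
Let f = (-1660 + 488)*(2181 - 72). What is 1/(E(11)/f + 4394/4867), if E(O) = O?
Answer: 12029997516/10860807175 ≈ 1.1077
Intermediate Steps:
f = -2471748 (f = -1172*2109 = -2471748)
1/(E(11)/f + 4394/4867) = 1/(11/(-2471748) + 4394/4867) = 1/(11*(-1/2471748) + 4394*(1/4867)) = 1/(-11/2471748 + 4394/4867) = 1/(10860807175/12029997516) = 12029997516/10860807175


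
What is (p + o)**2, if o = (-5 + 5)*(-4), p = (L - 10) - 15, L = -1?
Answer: 676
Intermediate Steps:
p = -26 (p = (-1 - 10) - 15 = -11 - 15 = -26)
o = 0 (o = 0*(-4) = 0)
(p + o)**2 = (-26 + 0)**2 = (-26)**2 = 676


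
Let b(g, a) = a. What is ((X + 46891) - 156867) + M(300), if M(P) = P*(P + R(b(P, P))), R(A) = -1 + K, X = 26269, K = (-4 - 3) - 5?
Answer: 2393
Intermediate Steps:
K = -12 (K = -7 - 5 = -12)
R(A) = -13 (R(A) = -1 - 12 = -13)
M(P) = P*(-13 + P) (M(P) = P*(P - 13) = P*(-13 + P))
((X + 46891) - 156867) + M(300) = ((26269 + 46891) - 156867) + 300*(-13 + 300) = (73160 - 156867) + 300*287 = -83707 + 86100 = 2393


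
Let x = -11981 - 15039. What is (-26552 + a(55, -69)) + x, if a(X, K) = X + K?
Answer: -53586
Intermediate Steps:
x = -27020
a(X, K) = K + X
(-26552 + a(55, -69)) + x = (-26552 + (-69 + 55)) - 27020 = (-26552 - 14) - 27020 = -26566 - 27020 = -53586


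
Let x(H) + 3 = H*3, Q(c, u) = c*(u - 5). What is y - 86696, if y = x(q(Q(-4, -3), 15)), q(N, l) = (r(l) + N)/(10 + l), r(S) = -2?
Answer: -433477/5 ≈ -86695.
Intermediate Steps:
Q(c, u) = c*(-5 + u)
q(N, l) = (-2 + N)/(10 + l)
x(H) = -3 + 3*H (x(H) = -3 + H*3 = -3 + 3*H)
y = ⅗ (y = -3 + 3*((-2 - 4*(-5 - 3))/(10 + 15)) = -3 + 3*((-2 - 4*(-8))/25) = -3 + 3*((-2 + 32)/25) = -3 + 3*((1/25)*30) = -3 + 3*(6/5) = -3 + 18/5 = ⅗ ≈ 0.60000)
y - 86696 = ⅗ - 86696 = -433477/5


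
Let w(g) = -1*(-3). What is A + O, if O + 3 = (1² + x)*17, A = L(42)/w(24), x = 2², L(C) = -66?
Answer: 60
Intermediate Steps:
w(g) = 3
x = 4
A = -22 (A = -66/3 = -66*⅓ = -22)
O = 82 (O = -3 + (1² + 4)*17 = -3 + (1 + 4)*17 = -3 + 5*17 = -3 + 85 = 82)
A + O = -22 + 82 = 60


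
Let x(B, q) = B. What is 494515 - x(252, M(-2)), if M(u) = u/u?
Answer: 494263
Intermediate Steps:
M(u) = 1
494515 - x(252, M(-2)) = 494515 - 1*252 = 494515 - 252 = 494263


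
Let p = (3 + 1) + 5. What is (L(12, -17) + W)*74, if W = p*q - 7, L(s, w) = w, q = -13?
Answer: -10434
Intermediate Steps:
p = 9 (p = 4 + 5 = 9)
W = -124 (W = 9*(-13) - 7 = -117 - 7 = -124)
(L(12, -17) + W)*74 = (-17 - 124)*74 = -141*74 = -10434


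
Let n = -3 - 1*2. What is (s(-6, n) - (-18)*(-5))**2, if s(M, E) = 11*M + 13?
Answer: 20449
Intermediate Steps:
n = -5 (n = -3 - 2 = -5)
s(M, E) = 13 + 11*M
(s(-6, n) - (-18)*(-5))**2 = ((13 + 11*(-6)) - (-18)*(-5))**2 = ((13 - 66) - 6*15)**2 = (-53 - 90)**2 = (-143)**2 = 20449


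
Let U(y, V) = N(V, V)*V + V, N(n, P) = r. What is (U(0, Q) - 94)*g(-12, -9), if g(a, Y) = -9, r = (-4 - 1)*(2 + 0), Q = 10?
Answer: 1656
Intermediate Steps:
r = -10 (r = -5*2 = -10)
N(n, P) = -10
U(y, V) = -9*V (U(y, V) = -10*V + V = -9*V)
(U(0, Q) - 94)*g(-12, -9) = (-9*10 - 94)*(-9) = (-90 - 94)*(-9) = -184*(-9) = 1656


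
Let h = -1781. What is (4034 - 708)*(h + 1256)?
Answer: -1746150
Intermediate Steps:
(4034 - 708)*(h + 1256) = (4034 - 708)*(-1781 + 1256) = 3326*(-525) = -1746150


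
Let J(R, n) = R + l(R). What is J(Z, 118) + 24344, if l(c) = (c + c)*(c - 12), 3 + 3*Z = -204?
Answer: 35453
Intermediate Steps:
Z = -69 (Z = -1 + (⅓)*(-204) = -1 - 68 = -69)
l(c) = 2*c*(-12 + c) (l(c) = (2*c)*(-12 + c) = 2*c*(-12 + c))
J(R, n) = R + 2*R*(-12 + R)
J(Z, 118) + 24344 = -69*(-23 + 2*(-69)) + 24344 = -69*(-23 - 138) + 24344 = -69*(-161) + 24344 = 11109 + 24344 = 35453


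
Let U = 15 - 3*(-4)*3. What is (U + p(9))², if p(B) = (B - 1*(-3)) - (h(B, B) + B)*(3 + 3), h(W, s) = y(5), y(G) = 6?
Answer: 729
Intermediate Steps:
h(W, s) = 6
U = 51 (U = 15 + 12*3 = 15 + 36 = 51)
p(B) = -33 - 5*B (p(B) = (B - 1*(-3)) - (6 + B)*(3 + 3) = (B + 3) - (6 + B)*6 = (3 + B) - (36 + 6*B) = (3 + B) + (-36 - 6*B) = -33 - 5*B)
(U + p(9))² = (51 + (-33 - 5*9))² = (51 + (-33 - 45))² = (51 - 78)² = (-27)² = 729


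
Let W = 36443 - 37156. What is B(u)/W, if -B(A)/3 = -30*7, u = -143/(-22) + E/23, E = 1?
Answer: -630/713 ≈ -0.88359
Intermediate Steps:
u = 301/46 (u = -143/(-22) + 1/23 = -143*(-1/22) + 1*(1/23) = 13/2 + 1/23 = 301/46 ≈ 6.5435)
W = -713
B(A) = 630 (B(A) = -(-90)*7 = -3*(-210) = 630)
B(u)/W = 630/(-713) = 630*(-1/713) = -630/713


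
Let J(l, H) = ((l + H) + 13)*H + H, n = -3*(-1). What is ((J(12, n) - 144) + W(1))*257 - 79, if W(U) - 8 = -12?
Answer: -15756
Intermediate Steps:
n = 3
W(U) = -4 (W(U) = 8 - 12 = -4)
J(l, H) = H + H*(13 + H + l) (J(l, H) = ((H + l) + 13)*H + H = (13 + H + l)*H + H = H*(13 + H + l) + H = H + H*(13 + H + l))
((J(12, n) - 144) + W(1))*257 - 79 = ((3*(14 + 3 + 12) - 144) - 4)*257 - 79 = ((3*29 - 144) - 4)*257 - 79 = ((87 - 144) - 4)*257 - 79 = (-57 - 4)*257 - 79 = -61*257 - 79 = -15677 - 79 = -15756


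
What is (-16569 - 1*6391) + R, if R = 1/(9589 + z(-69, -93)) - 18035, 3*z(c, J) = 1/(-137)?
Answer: -161564492199/3941078 ≈ -40995.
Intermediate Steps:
z(c, J) = -1/411 (z(c, J) = (⅓)/(-137) = (⅓)*(-1/137) = -1/411)
R = -71077341319/3941078 (R = 1/(9589 - 1/411) - 18035 = 1/(3941078/411) - 18035 = 411/3941078 - 18035 = -71077341319/3941078 ≈ -18035.)
(-16569 - 1*6391) + R = (-16569 - 1*6391) - 71077341319/3941078 = (-16569 - 6391) - 71077341319/3941078 = -22960 - 71077341319/3941078 = -161564492199/3941078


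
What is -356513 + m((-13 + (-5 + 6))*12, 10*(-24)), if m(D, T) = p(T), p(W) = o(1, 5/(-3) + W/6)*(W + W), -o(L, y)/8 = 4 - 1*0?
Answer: -341153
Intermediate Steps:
o(L, y) = -32 (o(L, y) = -8*(4 - 1*0) = -8*(4 + 0) = -8*4 = -32)
p(W) = -64*W (p(W) = -32*(W + W) = -64*W)
m(D, T) = -64*T
-356513 + m((-13 + (-5 + 6))*12, 10*(-24)) = -356513 - 640*(-24) = -356513 - 64*(-240) = -356513 + 15360 = -341153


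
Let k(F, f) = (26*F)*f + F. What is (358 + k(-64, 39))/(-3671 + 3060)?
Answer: 64602/611 ≈ 105.73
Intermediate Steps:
k(F, f) = F + 26*F*f (k(F, f) = 26*F*f + F = F + 26*F*f)
(358 + k(-64, 39))/(-3671 + 3060) = (358 - 64*(1 + 26*39))/(-3671 + 3060) = (358 - 64*(1 + 1014))/(-611) = (358 - 64*1015)*(-1/611) = (358 - 64960)*(-1/611) = -64602*(-1/611) = 64602/611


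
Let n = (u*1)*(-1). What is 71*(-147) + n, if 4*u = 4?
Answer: -10438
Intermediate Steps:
u = 1 (u = (¼)*4 = 1)
n = -1 (n = (1*1)*(-1) = 1*(-1) = -1)
71*(-147) + n = 71*(-147) - 1 = -10437 - 1 = -10438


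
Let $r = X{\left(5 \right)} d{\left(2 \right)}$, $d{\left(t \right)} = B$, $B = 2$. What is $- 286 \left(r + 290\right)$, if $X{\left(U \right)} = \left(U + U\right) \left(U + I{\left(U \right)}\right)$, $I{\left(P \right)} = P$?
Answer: $-140140$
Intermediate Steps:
$d{\left(t \right)} = 2$
$X{\left(U \right)} = 4 U^{2}$ ($X{\left(U \right)} = \left(U + U\right) \left(U + U\right) = 2 U 2 U = 4 U^{2}$)
$r = 200$ ($r = 4 \cdot 5^{2} \cdot 2 = 4 \cdot 25 \cdot 2 = 100 \cdot 2 = 200$)
$- 286 \left(r + 290\right) = - 286 \left(200 + 290\right) = \left(-286\right) 490 = -140140$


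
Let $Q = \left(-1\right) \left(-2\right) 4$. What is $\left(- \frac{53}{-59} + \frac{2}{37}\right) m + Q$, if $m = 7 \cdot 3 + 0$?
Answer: $\frac{61123}{2183} \approx 28.0$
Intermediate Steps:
$m = 21$ ($m = 21 + 0 = 21$)
$Q = 8$ ($Q = 2 \cdot 4 = 8$)
$\left(- \frac{53}{-59} + \frac{2}{37}\right) m + Q = \left(- \frac{53}{-59} + \frac{2}{37}\right) 21 + 8 = \left(\left(-53\right) \left(- \frac{1}{59}\right) + 2 \cdot \frac{1}{37}\right) 21 + 8 = \left(\frac{53}{59} + \frac{2}{37}\right) 21 + 8 = \frac{2079}{2183} \cdot 21 + 8 = \frac{43659}{2183} + 8 = \frac{61123}{2183}$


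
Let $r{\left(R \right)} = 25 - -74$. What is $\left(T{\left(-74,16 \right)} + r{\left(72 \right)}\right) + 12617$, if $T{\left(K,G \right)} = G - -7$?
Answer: $12739$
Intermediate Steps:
$r{\left(R \right)} = 99$ ($r{\left(R \right)} = 25 + 74 = 99$)
$T{\left(K,G \right)} = 7 + G$ ($T{\left(K,G \right)} = G + 7 = 7 + G$)
$\left(T{\left(-74,16 \right)} + r{\left(72 \right)}\right) + 12617 = \left(\left(7 + 16\right) + 99\right) + 12617 = \left(23 + 99\right) + 12617 = 122 + 12617 = 12739$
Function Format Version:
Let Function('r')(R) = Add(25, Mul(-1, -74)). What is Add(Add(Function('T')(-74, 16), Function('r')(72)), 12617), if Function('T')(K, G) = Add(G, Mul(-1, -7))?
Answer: 12739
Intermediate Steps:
Function('r')(R) = 99 (Function('r')(R) = Add(25, 74) = 99)
Function('T')(K, G) = Add(7, G) (Function('T')(K, G) = Add(G, 7) = Add(7, G))
Add(Add(Function('T')(-74, 16), Function('r')(72)), 12617) = Add(Add(Add(7, 16), 99), 12617) = Add(Add(23, 99), 12617) = Add(122, 12617) = 12739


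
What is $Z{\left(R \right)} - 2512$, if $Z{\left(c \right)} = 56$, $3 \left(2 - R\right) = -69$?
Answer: $-2456$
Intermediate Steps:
$R = 25$ ($R = 2 - -23 = 2 + 23 = 25$)
$Z{\left(R \right)} - 2512 = 56 - 2512 = -2456$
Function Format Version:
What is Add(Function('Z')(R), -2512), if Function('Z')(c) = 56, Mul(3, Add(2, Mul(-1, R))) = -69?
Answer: -2456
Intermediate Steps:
R = 25 (R = Add(2, Mul(Rational(-1, 3), -69)) = Add(2, 23) = 25)
Add(Function('Z')(R), -2512) = Add(56, -2512) = -2456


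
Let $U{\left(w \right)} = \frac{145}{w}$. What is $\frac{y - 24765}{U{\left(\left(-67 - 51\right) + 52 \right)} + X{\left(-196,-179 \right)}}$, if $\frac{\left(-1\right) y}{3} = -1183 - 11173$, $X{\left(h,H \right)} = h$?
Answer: $- \frac{811998}{13081} \approx -62.075$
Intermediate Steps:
$y = 37068$ ($y = - 3 \left(-1183 - 11173\right) = \left(-3\right) \left(-12356\right) = 37068$)
$\frac{y - 24765}{U{\left(\left(-67 - 51\right) + 52 \right)} + X{\left(-196,-179 \right)}} = \frac{37068 - 24765}{\frac{145}{\left(-67 - 51\right) + 52} - 196} = \frac{12303}{\frac{145}{-118 + 52} - 196} = \frac{12303}{\frac{145}{-66} - 196} = \frac{12303}{145 \left(- \frac{1}{66}\right) - 196} = \frac{12303}{- \frac{145}{66} - 196} = \frac{12303}{- \frac{13081}{66}} = 12303 \left(- \frac{66}{13081}\right) = - \frac{811998}{13081}$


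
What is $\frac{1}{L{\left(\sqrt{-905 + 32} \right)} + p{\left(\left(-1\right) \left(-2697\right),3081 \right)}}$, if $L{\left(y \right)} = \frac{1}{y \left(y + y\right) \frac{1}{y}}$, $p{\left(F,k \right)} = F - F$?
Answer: $6 i \sqrt{97} \approx 59.093 i$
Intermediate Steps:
$p{\left(F,k \right)} = 0$
$L{\left(y \right)} = \frac{1}{2 y}$ ($L{\left(y \right)} = \frac{1}{y 2 y \frac{1}{y}} = \frac{1}{2 y^{2} \frac{1}{y}} = \frac{1}{2 y}$)
$\frac{1}{L{\left(\sqrt{-905 + 32} \right)} + p{\left(\left(-1\right) \left(-2697\right),3081 \right)}} = \frac{1}{\frac{1}{2 \sqrt{-905 + 32}} + 0} = \frac{1}{\frac{1}{2 \sqrt{-873}} + 0} = \frac{1}{\frac{1}{2 \cdot 3 i \sqrt{97}} + 0} = \frac{1}{\frac{\left(- \frac{1}{291}\right) i \sqrt{97}}{2} + 0} = \frac{1}{- \frac{i \sqrt{97}}{582} + 0} = \frac{1}{\left(- \frac{1}{582}\right) i \sqrt{97}} = 6 i \sqrt{97}$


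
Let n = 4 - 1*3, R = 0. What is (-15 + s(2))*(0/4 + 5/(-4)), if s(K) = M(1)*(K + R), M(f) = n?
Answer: 65/4 ≈ 16.250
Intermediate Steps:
n = 1 (n = 4 - 3 = 1)
M(f) = 1
s(K) = K (s(K) = 1*(K + 0) = 1*K = K)
(-15 + s(2))*(0/4 + 5/(-4)) = (-15 + 2)*(0/4 + 5/(-4)) = -13*(0*(¼) + 5*(-¼)) = -13*(0 - 5/4) = -13*(-5/4) = 65/4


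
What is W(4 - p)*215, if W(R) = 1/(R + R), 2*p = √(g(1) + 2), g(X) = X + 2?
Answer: 1720/59 + 215*√5/59 ≈ 37.301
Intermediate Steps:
g(X) = 2 + X
p = √5/2 (p = √((2 + 1) + 2)/2 = √(3 + 2)/2 = √5/2 ≈ 1.1180)
W(R) = 1/(2*R)
W(4 - p)*215 = (1/(2*(4 - √5/2)))*215 = 215/(2*(4 - √5/2))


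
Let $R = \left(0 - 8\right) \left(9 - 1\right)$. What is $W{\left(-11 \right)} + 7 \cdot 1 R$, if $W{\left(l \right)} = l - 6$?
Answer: $-465$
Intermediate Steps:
$W{\left(l \right)} = -6 + l$
$R = -64$ ($R = \left(-8\right) 8 = -64$)
$W{\left(-11 \right)} + 7 \cdot 1 R = \left(-6 - 11\right) + 7 \cdot 1 \left(-64\right) = -17 + 7 \left(-64\right) = -17 - 448 = -465$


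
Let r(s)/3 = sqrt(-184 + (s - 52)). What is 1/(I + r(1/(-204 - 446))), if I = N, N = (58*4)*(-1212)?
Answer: -60923200/17130629529003 - 5*I*sqrt(3988426)/17130629529003 ≈ -3.5564e-6 - 5.829e-10*I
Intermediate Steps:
r(s) = 3*sqrt(-236 + s) (r(s) = 3*sqrt(-184 + (s - 52)) = 3*sqrt(-184 + (-52 + s)) = 3*sqrt(-236 + s))
N = -281184 (N = 232*(-1212) = -281184)
I = -281184
1/(I + r(1/(-204 - 446))) = 1/(-281184 + 3*sqrt(-236 + 1/(-204 - 446))) = 1/(-281184 + 3*sqrt(-236 + 1/(-650))) = 1/(-281184 + 3*sqrt(-236 - 1/650)) = 1/(-281184 + 3*sqrt(-153401/650)) = 1/(-281184 + 3*(I*sqrt(3988426)/130)) = 1/(-281184 + 3*I*sqrt(3988426)/130)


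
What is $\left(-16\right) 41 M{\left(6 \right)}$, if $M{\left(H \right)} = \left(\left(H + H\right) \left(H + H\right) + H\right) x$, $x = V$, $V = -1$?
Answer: $98400$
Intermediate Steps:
$x = -1$
$M{\left(H \right)} = - H - 4 H^{2}$ ($M{\left(H \right)} = \left(\left(H + H\right) \left(H + H\right) + H\right) \left(-1\right) = \left(2 H 2 H + H\right) \left(-1\right) = \left(4 H^{2} + H\right) \left(-1\right) = \left(H + 4 H^{2}\right) \left(-1\right) = - H - 4 H^{2}$)
$\left(-16\right) 41 M{\left(6 \right)} = \left(-16\right) 41 \left(\left(-1\right) 6 \left(1 + 4 \cdot 6\right)\right) = - 656 \left(\left(-1\right) 6 \left(1 + 24\right)\right) = - 656 \left(\left(-1\right) 6 \cdot 25\right) = \left(-656\right) \left(-150\right) = 98400$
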